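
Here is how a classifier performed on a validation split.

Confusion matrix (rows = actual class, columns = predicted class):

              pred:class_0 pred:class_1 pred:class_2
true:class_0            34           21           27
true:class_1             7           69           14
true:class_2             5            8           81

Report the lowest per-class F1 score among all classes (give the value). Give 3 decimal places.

0.531

Per-class F1 score (2·TP/(2·TP+FP+FN)):
  class_0: TP=34, FP=7+5=12, FN=21+27=48 → 68/128 = 0.5313
  class_1: TP=69, FP=21+8=29, FN=7+14=21 → 138/188 = 0.7340
  class_2: TP=81, FP=27+14=41, FN=5+8=13 → 162/216 = 0.7500
Lowest is class 'class_0' with F1 score = 0.531.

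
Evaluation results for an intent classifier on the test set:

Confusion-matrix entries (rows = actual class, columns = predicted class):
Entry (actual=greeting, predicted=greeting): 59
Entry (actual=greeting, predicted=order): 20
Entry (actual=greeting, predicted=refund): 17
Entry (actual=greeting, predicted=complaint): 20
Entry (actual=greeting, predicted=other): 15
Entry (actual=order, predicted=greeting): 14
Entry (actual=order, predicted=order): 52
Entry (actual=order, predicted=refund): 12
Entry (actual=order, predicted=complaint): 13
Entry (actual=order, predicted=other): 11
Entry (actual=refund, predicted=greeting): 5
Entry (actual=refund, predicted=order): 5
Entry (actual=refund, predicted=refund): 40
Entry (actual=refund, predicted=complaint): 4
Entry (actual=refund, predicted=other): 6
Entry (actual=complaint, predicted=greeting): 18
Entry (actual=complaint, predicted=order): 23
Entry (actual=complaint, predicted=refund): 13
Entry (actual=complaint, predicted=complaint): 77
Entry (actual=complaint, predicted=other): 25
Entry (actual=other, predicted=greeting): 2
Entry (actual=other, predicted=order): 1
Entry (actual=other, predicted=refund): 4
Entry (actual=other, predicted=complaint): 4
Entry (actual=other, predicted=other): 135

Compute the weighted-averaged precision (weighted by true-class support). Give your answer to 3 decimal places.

Per-class precision (TP/(TP+FP)):
  greeting: TP=59, FP=14+5+18+2=39 → 59/98 = 0.6020
  order: TP=52, FP=20+5+23+1=49 → 52/101 = 0.5149
  refund: TP=40, FP=17+12+13+4=46 → 40/86 = 0.4651
  complaint: TP=77, FP=20+13+4+4=41 → 77/118 = 0.6525
  other: TP=135, FP=15+11+6+25=57 → 135/192 = 0.7031
Weighted-precision = Σ (supportᵢ/N)·precisionᵢ with N=595: (131/595)·0.6020 + (102/595)·0.5149 + (60/595)·0.4651 + (156/595)·0.6525 + (146/595)·0.7031 = 0.611

0.611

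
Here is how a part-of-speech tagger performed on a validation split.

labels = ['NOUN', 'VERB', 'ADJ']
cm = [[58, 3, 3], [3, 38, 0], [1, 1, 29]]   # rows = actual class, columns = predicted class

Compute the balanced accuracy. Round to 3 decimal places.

0.923

Balanced accuracy = mean of per-class recall.
  NOUN: recall = 58/64 = 0.9063
  VERB: recall = 38/41 = 0.9268
  ADJ: recall = 29/31 = 0.9355
Mean = (0.9063 + 0.9268 + 0.9355) / 3 = 0.923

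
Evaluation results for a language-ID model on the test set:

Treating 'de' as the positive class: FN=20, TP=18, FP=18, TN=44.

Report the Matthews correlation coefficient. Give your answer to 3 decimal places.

0.185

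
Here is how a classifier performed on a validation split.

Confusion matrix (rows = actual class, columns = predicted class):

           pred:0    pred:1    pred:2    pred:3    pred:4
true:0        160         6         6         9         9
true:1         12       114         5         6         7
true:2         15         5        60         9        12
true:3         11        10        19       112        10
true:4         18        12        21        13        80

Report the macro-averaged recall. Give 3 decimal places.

Per-class recall (TP/(TP+FN)):
  0: TP=160, FN=6+6+9+9=30 → 160/190 = 0.8421
  1: TP=114, FN=12+5+6+7=30 → 114/144 = 0.7917
  2: TP=60, FN=15+5+9+12=41 → 60/101 = 0.5941
  3: TP=112, FN=11+10+19+10=50 → 112/162 = 0.6914
  4: TP=80, FN=18+12+21+13=64 → 80/144 = 0.5556
Macro-recall = mean = (0.8421 + 0.7917 + 0.5941 + 0.6914 + 0.5556) / 5 = 0.695

0.695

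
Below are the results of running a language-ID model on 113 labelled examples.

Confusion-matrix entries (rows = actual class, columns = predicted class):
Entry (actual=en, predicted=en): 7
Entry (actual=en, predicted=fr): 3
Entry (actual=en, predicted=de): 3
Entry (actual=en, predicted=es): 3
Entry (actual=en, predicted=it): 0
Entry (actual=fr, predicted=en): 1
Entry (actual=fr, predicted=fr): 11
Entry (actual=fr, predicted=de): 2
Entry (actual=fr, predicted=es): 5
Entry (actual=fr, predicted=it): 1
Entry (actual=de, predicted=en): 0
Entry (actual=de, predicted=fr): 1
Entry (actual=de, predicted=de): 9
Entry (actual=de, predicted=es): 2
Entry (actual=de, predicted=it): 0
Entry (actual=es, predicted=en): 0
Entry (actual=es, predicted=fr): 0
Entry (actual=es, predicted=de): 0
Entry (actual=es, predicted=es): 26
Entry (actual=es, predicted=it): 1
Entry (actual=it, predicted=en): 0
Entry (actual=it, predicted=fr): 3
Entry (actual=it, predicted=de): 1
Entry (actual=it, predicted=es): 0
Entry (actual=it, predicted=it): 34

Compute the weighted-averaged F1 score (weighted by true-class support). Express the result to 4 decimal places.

Per-class F1 score (2·TP/(2·TP+FP+FN)):
  en: TP=7, FP=1+0+0+0=1, FN=3+3+3+0=9 → 14/24 = 0.58333
  fr: TP=11, FP=3+1+0+3=7, FN=1+2+5+1=9 → 22/38 = 0.57895
  de: TP=9, FP=3+2+0+1=6, FN=0+1+2+0=3 → 18/27 = 0.66667
  es: TP=26, FP=3+5+2+0=10, FN=0+0+0+1=1 → 52/63 = 0.82540
  it: TP=34, FP=0+1+0+1=2, FN=0+3+1+0=4 → 68/74 = 0.91892
Weighted-F1 score = Σ (supportᵢ/N)·F1 scoreᵢ with N=113: (16/113)·0.58333 + (20/113)·0.57895 + (12/113)·0.66667 + (27/113)·0.82540 + (38/113)·0.91892 = 0.7621

0.7621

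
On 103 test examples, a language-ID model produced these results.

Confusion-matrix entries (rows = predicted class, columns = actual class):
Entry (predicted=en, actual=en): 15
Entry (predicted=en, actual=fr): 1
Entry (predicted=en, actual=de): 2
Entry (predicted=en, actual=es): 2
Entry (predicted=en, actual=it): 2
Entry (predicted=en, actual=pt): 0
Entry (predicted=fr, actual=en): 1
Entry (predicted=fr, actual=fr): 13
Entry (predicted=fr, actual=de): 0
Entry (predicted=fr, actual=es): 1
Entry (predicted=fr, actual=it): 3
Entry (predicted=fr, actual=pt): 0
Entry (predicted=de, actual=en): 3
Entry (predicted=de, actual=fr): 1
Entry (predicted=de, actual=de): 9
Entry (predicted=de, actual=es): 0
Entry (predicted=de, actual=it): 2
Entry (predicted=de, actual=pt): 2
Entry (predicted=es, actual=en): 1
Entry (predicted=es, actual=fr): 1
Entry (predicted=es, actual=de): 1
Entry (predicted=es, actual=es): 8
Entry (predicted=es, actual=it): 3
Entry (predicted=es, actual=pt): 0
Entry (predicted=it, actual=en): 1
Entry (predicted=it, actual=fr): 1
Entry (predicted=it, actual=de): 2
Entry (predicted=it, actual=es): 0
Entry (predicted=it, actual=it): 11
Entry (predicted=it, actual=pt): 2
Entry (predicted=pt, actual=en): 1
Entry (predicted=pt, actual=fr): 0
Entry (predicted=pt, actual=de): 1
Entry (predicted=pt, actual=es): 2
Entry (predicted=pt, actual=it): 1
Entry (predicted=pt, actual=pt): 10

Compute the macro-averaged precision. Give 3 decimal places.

Per-class precision (TP/(TP+FP)):
  en: TP=15, FP=1+2+2+2+0=7 → 15/22 = 0.6818
  fr: TP=13, FP=1+0+1+3+0=5 → 13/18 = 0.7222
  de: TP=9, FP=3+1+0+2+2=8 → 9/17 = 0.5294
  es: TP=8, FP=1+1+1+3+0=6 → 8/14 = 0.5714
  it: TP=11, FP=1+1+2+0+2=6 → 11/17 = 0.6471
  pt: TP=10, FP=1+0+1+2+1=5 → 10/15 = 0.6667
Macro-precision = mean = (0.6818 + 0.7222 + 0.5294 + 0.5714 + 0.6471 + 0.6667) / 6 = 0.636

0.636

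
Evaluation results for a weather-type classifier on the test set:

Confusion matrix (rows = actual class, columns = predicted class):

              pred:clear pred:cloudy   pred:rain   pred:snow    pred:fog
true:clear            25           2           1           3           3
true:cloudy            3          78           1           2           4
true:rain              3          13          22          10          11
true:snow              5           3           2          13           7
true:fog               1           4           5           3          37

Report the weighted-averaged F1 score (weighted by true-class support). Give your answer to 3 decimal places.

0.658

Per-class F1 score (2·TP/(2·TP+FP+FN)):
  clear: TP=25, FP=3+3+5+1=12, FN=2+1+3+3=9 → 50/71 = 0.7042
  cloudy: TP=78, FP=2+13+3+4=22, FN=3+1+2+4=10 → 156/188 = 0.8298
  rain: TP=22, FP=1+1+2+5=9, FN=3+13+10+11=37 → 44/90 = 0.4889
  snow: TP=13, FP=3+2+10+3=18, FN=5+3+2+7=17 → 26/61 = 0.4262
  fog: TP=37, FP=3+4+11+7=25, FN=1+4+5+3=13 → 74/112 = 0.6607
Weighted-F1 score = Σ (supportᵢ/N)·F1 scoreᵢ with N=261: (34/261)·0.7042 + (88/261)·0.8298 + (59/261)·0.4889 + (30/261)·0.4262 + (50/261)·0.6607 = 0.658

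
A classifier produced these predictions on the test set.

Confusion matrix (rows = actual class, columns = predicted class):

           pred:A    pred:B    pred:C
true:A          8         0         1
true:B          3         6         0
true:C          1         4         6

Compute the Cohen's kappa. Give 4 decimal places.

0.5389

Observed agreement pₒ = trace/N = 20/29 = 0.68966
Expected agreement pₑ = Σ (rowᵢ·colᵢ)/N² = (9·12 + 9·10 + 11·7)/29² = 0.32699
κ = (pₒ − pₑ)/(1 − pₑ) = (0.68966 − 0.32699)/(1 − 0.32699) = 0.5389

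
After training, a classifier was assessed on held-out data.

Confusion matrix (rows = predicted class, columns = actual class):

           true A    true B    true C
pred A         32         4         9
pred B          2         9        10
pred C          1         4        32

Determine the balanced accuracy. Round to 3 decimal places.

Balanced accuracy = mean of per-class recall.
  A: recall = 32/35 = 0.9143
  B: recall = 9/17 = 0.5294
  C: recall = 32/51 = 0.6275
Mean = (0.9143 + 0.5294 + 0.6275) / 3 = 0.690

0.690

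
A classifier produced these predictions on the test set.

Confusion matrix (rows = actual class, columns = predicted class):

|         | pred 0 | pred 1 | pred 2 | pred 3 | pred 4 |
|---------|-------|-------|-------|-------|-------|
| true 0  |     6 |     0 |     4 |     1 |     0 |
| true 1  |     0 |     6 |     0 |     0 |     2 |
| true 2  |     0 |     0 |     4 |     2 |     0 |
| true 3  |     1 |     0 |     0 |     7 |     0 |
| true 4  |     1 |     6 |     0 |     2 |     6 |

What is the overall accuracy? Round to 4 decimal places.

Accuracy = trace / total = (6+6+4+7+6=29) / 48 = 29/48 = 0.6042

0.6042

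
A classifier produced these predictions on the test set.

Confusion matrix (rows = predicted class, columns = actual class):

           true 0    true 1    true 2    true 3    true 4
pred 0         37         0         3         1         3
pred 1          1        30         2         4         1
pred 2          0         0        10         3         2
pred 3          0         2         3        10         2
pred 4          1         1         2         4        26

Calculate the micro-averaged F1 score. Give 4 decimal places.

Micro-averaging pools counts across classes: ΣTP=113, ΣFP=35, ΣFN=35.
Micro-F1 score = 2·TP/(2·TP+FP+FN) on pooled counts = 0.7635 (equals overall accuracy in single-label multiclass).

0.7635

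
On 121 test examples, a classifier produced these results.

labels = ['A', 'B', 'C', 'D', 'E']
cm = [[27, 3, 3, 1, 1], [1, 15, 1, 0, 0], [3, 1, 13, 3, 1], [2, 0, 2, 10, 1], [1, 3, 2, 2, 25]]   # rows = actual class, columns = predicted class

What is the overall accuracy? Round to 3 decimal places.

0.744

Accuracy = trace / total = (27+15+13+10+25=90) / 121 = 90/121 = 0.744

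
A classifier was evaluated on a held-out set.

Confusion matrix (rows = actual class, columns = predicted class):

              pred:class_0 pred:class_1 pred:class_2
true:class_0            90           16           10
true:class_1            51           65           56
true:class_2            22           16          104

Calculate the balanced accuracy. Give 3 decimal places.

0.629

Balanced accuracy = mean of per-class recall.
  class_0: recall = 90/116 = 0.7759
  class_1: recall = 65/172 = 0.3779
  class_2: recall = 104/142 = 0.7324
Mean = (0.7759 + 0.3779 + 0.7324) / 3 = 0.629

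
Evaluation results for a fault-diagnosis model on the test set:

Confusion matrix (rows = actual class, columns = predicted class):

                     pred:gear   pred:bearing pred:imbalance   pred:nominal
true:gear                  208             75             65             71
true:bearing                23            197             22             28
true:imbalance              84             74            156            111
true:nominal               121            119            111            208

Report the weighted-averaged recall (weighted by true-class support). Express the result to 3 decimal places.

0.460

Per-class recall (TP/(TP+FN)):
  gear: TP=208, FN=75+65+71=211 → 208/419 = 0.4964
  bearing: TP=197, FN=23+22+28=73 → 197/270 = 0.7296
  imbalance: TP=156, FN=84+74+111=269 → 156/425 = 0.3671
  nominal: TP=208, FN=121+119+111=351 → 208/559 = 0.3721
Weighted-recall = Σ (supportᵢ/N)·recallᵢ with N=1673: (419/1673)·0.4964 + (270/1673)·0.7296 + (425/1673)·0.3671 + (559/1673)·0.3721 = 0.460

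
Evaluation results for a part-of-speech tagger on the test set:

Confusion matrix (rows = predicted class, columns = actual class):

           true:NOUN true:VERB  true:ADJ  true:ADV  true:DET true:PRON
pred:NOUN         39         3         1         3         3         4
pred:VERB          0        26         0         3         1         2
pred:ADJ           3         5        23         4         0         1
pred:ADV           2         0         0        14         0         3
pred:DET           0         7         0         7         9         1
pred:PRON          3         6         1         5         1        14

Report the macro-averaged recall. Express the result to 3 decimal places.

0.649

Per-class recall (TP/(TP+FN)):
  NOUN: TP=39, FN=0+3+2+0+3=8 → 39/47 = 0.8298
  VERB: TP=26, FN=3+5+0+7+6=21 → 26/47 = 0.5532
  ADJ: TP=23, FN=1+0+0+0+1=2 → 23/25 = 0.9200
  ADV: TP=14, FN=3+3+4+7+5=22 → 14/36 = 0.3889
  DET: TP=9, FN=3+1+0+0+1=5 → 9/14 = 0.6429
  PRON: TP=14, FN=4+2+1+3+1=11 → 14/25 = 0.5600
Macro-recall = mean = (0.8298 + 0.5532 + 0.9200 + 0.3889 + 0.6429 + 0.5600) / 6 = 0.649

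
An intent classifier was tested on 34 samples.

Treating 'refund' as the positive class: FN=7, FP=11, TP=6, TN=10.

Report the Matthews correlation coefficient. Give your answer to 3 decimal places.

MCC = (TP·TN − FP·FN) / √((TP+FP)(TP+FN)(TN+FP)(TN+FN))
Numerator = 6·10 − 11·7 = -17
Denominator = √(17·13·21·17) = √78897 = 280.8861
MCC = -17 / 280.8861 = -0.061

-0.061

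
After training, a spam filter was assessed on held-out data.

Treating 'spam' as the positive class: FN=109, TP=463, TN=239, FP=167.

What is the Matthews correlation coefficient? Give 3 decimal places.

0.410

MCC = (TP·TN − FP·FN) / √((TP+FP)(TP+FN)(TN+FP)(TN+FN))
Numerator = 463·239 − 167·109 = 92454
Denominator = √(630·572·406·348) = √50914543680 = 225642.5130
MCC = 92454 / 225642.5130 = 0.410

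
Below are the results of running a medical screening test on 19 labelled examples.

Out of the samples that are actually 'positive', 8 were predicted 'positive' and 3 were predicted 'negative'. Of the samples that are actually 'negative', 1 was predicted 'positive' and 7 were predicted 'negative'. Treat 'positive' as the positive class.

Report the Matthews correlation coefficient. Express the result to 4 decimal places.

MCC = (TP·TN − FP·FN) / √((TP+FP)(TP+FN)(TN+FP)(TN+FN))
Numerator = 8·7 − 1·3 = 53
Denominator = √(9·11·8·10) = √7920 = 88.9944
MCC = 53 / 88.9944 = 0.5955

0.5955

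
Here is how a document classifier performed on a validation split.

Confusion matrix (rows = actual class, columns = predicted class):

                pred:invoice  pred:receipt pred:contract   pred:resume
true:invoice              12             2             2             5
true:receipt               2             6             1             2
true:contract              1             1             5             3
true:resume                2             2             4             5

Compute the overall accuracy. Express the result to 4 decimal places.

0.5091

Accuracy = trace / total = (12+6+5+5=28) / 55 = 28/55 = 0.5091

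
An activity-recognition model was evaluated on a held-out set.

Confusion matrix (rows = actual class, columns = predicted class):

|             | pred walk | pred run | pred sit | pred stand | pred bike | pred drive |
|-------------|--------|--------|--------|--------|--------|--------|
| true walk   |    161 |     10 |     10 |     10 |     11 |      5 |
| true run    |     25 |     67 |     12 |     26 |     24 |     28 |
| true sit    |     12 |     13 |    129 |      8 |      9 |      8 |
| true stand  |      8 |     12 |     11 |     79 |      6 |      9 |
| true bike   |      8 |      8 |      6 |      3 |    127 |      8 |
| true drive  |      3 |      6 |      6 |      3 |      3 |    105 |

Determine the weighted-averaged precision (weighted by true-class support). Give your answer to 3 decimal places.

0.676

Per-class precision (TP/(TP+FP)):
  walk: TP=161, FP=25+12+8+8+3=56 → 161/217 = 0.7419
  run: TP=67, FP=10+13+12+8+6=49 → 67/116 = 0.5776
  sit: TP=129, FP=10+12+11+6+6=45 → 129/174 = 0.7414
  stand: TP=79, FP=10+26+8+3+3=50 → 79/129 = 0.6124
  bike: TP=127, FP=11+24+9+6+3=53 → 127/180 = 0.7056
  drive: TP=105, FP=5+28+8+9+8=58 → 105/163 = 0.6442
Weighted-precision = Σ (supportᵢ/N)·precisionᵢ with N=979: (207/979)·0.7419 + (182/979)·0.5776 + (179/979)·0.7414 + (125/979)·0.6124 + (160/979)·0.7056 + (126/979)·0.6442 = 0.676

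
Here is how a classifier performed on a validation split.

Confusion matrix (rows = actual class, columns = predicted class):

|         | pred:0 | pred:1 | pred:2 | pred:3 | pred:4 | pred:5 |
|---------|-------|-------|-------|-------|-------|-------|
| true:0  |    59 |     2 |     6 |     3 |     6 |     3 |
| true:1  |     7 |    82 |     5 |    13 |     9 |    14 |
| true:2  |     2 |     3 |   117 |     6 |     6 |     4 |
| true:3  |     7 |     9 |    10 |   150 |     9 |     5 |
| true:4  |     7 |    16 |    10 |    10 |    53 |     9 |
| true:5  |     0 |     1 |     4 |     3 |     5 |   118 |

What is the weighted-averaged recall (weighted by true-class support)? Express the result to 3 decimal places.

0.749

Per-class recall (TP/(TP+FN)):
  0: TP=59, FN=2+6+3+6+3=20 → 59/79 = 0.7468
  1: TP=82, FN=7+5+13+9+14=48 → 82/130 = 0.6308
  2: TP=117, FN=2+3+6+6+4=21 → 117/138 = 0.8478
  3: TP=150, FN=7+9+10+9+5=40 → 150/190 = 0.7895
  4: TP=53, FN=7+16+10+10+9=52 → 53/105 = 0.5048
  5: TP=118, FN=0+1+4+3+5=13 → 118/131 = 0.9008
Weighted-recall = Σ (supportᵢ/N)·recallᵢ with N=773: (79/773)·0.7468 + (130/773)·0.6308 + (138/773)·0.8478 + (190/773)·0.7895 + (105/773)·0.5048 + (131/773)·0.9008 = 0.749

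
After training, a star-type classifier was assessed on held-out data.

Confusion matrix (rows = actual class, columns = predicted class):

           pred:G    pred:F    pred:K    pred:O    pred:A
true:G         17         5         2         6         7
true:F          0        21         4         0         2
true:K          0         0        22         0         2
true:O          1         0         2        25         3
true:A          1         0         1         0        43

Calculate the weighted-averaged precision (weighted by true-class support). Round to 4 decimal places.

Per-class precision (TP/(TP+FP)):
  G: TP=17, FP=0+0+1+1=2 → 17/19 = 0.89474
  F: TP=21, FP=5+0+0+0=5 → 21/26 = 0.80769
  K: TP=22, FP=2+4+2+1=9 → 22/31 = 0.70968
  O: TP=25, FP=6+0+0+0=6 → 25/31 = 0.80645
  A: TP=43, FP=7+2+2+3=14 → 43/57 = 0.75439
Weighted-precision = Σ (supportᵢ/N)·precisionᵢ with N=164: (37/164)·0.89474 + (27/164)·0.80769 + (24/164)·0.70968 + (31/164)·0.80645 + (45/164)·0.75439 = 0.7981

0.7981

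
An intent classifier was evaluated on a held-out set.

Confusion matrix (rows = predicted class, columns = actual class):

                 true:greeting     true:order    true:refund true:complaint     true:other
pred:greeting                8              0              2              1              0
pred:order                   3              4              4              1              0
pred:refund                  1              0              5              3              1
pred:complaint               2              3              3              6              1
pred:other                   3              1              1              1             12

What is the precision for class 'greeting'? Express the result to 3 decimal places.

0.727

Take TP from the diagonal, FP from the rest of the 'greeting' prediction marginal, FN from the rest of the 'greeting' actual marginal.
precision = TP/(TP+FP).
greeting: TP=8, FP=0+2+1+0=3 → 8/11 = 0.7273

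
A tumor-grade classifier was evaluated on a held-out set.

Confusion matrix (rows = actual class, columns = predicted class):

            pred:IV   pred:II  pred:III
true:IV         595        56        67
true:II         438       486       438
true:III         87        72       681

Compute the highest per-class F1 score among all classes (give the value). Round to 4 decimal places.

Per-class F1 score (2·TP/(2·TP+FP+FN)):
  IV: TP=595, FP=438+87=525, FN=56+67=123 → 1190/1838 = 0.64744
  II: TP=486, FP=56+72=128, FN=438+438=876 → 972/1976 = 0.49190
  III: TP=681, FP=67+438=505, FN=87+72=159 → 1362/2026 = 0.67226
Highest is class 'III' with F1 score = 0.6723.

0.6723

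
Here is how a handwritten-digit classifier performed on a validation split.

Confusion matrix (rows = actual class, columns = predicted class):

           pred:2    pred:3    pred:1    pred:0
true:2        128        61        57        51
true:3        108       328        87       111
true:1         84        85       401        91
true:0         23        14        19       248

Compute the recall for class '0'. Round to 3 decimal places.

0.816

Treat '0' as positive and all other classes as negative.
recall = TP/(TP+FN).
0: TP=248, FN=23+14+19=56 → 248/304 = 0.8158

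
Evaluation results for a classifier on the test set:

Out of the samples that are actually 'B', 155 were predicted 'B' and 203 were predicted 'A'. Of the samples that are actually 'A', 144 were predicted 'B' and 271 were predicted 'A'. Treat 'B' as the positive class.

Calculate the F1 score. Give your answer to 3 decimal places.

Precision = TP/(TP+FP) = 155/299 = 0.5184
Recall = TP/(TP+FN) = 155/358 = 0.4330
F1 = 2·TP/(2·TP+FP+FN) = 310/657 = 0.472

0.472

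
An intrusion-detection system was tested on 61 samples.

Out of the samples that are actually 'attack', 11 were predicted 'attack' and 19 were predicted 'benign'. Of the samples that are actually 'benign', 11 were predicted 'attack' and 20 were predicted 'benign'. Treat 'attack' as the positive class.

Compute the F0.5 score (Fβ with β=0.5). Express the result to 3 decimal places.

Fβ = (1+β²)·TP / ((1+β²)·TP + β²·FN + FP), with β²=1/4
= 1.25·11 / (1.25·11 + 0.25·19 + 11) = 0.466

0.466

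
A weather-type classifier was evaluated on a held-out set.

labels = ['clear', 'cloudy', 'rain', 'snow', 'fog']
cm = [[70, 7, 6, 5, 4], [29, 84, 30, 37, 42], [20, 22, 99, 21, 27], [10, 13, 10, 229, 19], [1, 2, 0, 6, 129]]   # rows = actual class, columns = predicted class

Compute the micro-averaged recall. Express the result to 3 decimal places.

Micro-averaging pools counts across classes: ΣTP=611, ΣFP=311, ΣFN=311.
Micro-recall = TP/(TP+FN) on pooled counts = 0.663 (equals overall accuracy in single-label multiclass).

0.663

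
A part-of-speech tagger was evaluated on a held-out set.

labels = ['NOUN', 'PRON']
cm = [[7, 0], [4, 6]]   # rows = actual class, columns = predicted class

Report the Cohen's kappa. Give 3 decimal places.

Observed agreement pₒ = trace/N = 13/17 = 0.7647
Expected agreement pₑ = Σ (rowᵢ·colᵢ)/N² = (7·11 + 10·6)/17² = 0.4740
κ = (pₒ − pₑ)/(1 − pₑ) = (0.7647 − 0.4740)/(1 − 0.4740) = 0.553

0.553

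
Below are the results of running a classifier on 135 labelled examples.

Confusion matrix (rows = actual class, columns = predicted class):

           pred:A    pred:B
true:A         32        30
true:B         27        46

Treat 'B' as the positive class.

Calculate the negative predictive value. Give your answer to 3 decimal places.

0.542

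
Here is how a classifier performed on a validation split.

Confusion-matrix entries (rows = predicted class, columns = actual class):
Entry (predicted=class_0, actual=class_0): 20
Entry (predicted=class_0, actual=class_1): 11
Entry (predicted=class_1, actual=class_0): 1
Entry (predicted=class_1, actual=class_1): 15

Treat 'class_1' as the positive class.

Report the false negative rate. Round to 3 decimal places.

0.423

FNR = FN/(FN+TP) = 11/(11+15) = 0.423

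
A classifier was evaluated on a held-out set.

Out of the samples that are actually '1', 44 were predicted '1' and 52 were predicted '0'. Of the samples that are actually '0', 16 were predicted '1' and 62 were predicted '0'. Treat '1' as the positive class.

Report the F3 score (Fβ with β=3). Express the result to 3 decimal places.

Fβ = (1+β²)·TP / ((1+β²)·TP + β²·FN + FP), with β²=9
= 10·44 / (10·44 + 9·52 + 16) = 0.476

0.476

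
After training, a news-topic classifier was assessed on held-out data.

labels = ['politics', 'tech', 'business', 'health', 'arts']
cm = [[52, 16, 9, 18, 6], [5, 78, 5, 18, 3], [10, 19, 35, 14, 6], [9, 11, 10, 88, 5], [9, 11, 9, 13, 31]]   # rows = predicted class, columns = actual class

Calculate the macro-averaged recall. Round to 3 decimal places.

0.579

Per-class recall (TP/(TP+FN)):
  politics: TP=52, FN=5+10+9+9=33 → 52/85 = 0.6118
  tech: TP=78, FN=16+19+11+11=57 → 78/135 = 0.5778
  business: TP=35, FN=9+5+10+9=33 → 35/68 = 0.5147
  health: TP=88, FN=18+18+14+13=63 → 88/151 = 0.5828
  arts: TP=31, FN=6+3+6+5=20 → 31/51 = 0.6078
Macro-recall = mean = (0.6118 + 0.5778 + 0.5147 + 0.5828 + 0.6078) / 5 = 0.579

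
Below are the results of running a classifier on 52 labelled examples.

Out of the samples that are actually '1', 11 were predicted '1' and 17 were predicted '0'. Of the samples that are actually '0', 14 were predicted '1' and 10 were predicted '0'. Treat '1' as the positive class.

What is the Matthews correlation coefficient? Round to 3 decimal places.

MCC = (TP·TN − FP·FN) / √((TP+FP)(TP+FN)(TN+FP)(TN+FN))
Numerator = 11·10 − 14·17 = -128
Denominator = √(25·28·24·27) = √453600 = 673.4983
MCC = -128 / 673.4983 = -0.190

-0.190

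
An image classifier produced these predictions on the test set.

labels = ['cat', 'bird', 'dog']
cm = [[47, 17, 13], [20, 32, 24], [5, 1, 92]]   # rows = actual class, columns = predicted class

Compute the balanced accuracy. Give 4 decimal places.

Balanced accuracy = mean of per-class recall.
  cat: recall = 47/77 = 0.61039
  bird: recall = 32/76 = 0.42105
  dog: recall = 92/98 = 0.93878
Mean = (0.61039 + 0.42105 + 0.93878) / 3 = 0.6567

0.6567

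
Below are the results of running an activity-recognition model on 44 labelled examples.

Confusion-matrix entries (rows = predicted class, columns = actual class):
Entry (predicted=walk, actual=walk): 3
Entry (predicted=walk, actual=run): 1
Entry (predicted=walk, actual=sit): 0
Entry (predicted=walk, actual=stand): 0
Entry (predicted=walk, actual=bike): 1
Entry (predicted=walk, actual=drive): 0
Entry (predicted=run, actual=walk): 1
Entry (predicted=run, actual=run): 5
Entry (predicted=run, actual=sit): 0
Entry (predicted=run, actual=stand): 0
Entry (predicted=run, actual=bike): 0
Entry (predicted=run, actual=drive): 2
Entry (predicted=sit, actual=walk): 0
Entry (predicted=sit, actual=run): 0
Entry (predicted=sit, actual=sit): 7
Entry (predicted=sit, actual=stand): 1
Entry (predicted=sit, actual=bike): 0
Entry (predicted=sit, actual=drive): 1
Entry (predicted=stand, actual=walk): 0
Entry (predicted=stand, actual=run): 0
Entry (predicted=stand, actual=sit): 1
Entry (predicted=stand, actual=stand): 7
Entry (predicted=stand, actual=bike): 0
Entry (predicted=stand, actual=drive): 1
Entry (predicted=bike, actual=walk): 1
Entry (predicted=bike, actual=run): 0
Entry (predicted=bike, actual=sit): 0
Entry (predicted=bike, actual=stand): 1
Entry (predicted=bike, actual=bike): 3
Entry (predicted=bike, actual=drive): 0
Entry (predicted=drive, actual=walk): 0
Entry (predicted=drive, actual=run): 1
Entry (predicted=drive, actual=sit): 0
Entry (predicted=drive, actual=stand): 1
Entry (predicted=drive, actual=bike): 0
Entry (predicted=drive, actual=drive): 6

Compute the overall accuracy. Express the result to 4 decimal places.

Accuracy = trace / total = (3+5+7+7+3+6=31) / 44 = 31/44 = 0.7045

0.7045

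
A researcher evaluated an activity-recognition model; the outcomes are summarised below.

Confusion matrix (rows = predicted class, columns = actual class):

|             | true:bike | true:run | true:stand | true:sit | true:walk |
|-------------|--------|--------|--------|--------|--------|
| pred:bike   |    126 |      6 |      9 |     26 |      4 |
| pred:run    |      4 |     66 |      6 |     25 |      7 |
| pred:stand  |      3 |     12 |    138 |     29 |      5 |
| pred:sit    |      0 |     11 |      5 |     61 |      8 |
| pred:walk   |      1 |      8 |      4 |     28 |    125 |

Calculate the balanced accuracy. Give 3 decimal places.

Balanced accuracy = mean of per-class recall.
  bike: recall = 126/134 = 0.9403
  run: recall = 66/103 = 0.6408
  stand: recall = 138/162 = 0.8519
  sit: recall = 61/169 = 0.3609
  walk: recall = 125/149 = 0.8389
Mean = (0.9403 + 0.6408 + 0.8519 + 0.3609 + 0.8389) / 5 = 0.727

0.727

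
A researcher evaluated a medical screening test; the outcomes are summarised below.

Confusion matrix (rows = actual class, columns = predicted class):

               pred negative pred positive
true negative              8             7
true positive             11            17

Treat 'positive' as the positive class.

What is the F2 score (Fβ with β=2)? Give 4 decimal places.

Fβ = (1+β²)·TP / ((1+β²)·TP + β²·FN + FP), with β²=4
= 5·17 / (5·17 + 4·11 + 7) = 0.6250

0.6250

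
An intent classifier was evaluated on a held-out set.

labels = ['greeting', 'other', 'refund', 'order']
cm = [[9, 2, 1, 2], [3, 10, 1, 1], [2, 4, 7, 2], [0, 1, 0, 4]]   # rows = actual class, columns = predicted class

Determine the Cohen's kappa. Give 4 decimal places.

0.4740

Observed agreement pₒ = trace/N = 30/49 = 0.61224
Expected agreement pₑ = Σ (rowᵢ·colᵢ)/N² = (14·14 + 15·17 + 15·9 + 5·9)/49² = 0.26281
κ = (pₒ − pₑ)/(1 − pₑ) = (0.61224 − 0.26281)/(1 − 0.26281) = 0.4740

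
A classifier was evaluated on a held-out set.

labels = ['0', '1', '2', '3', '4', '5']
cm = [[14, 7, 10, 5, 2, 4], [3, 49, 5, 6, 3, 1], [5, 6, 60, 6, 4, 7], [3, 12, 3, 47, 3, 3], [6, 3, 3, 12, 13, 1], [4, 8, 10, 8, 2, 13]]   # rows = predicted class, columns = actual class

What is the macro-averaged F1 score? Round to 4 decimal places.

0.5061

Per-class F1 score (2·TP/(2·TP+FP+FN)):
  0: TP=14, FP=7+10+5+2+4=28, FN=3+5+3+6+4=21 → 28/77 = 0.36364
  1: TP=49, FP=3+5+6+3+1=18, FN=7+6+12+3+8=36 → 98/152 = 0.64474
  2: TP=60, FP=5+6+6+4+7=28, FN=10+5+3+3+10=31 → 120/179 = 0.67039
  3: TP=47, FP=3+12+3+3+3=24, FN=5+6+6+12+8=37 → 94/155 = 0.60645
  4: TP=13, FP=6+3+3+12+1=25, FN=2+3+4+3+2=14 → 26/65 = 0.40000
  5: TP=13, FP=4+8+10+8+2=32, FN=4+1+7+3+1=16 → 26/74 = 0.35135
Macro-F1 score = mean = (0.36364 + 0.64474 + 0.67039 + 0.60645 + 0.40000 + 0.35135) / 6 = 0.5061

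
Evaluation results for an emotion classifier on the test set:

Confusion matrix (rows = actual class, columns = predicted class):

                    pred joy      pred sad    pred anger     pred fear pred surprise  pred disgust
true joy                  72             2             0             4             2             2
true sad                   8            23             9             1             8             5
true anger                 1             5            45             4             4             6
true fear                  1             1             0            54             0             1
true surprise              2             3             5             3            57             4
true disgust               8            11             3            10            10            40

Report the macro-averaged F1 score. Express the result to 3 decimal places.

Per-class F1 score (2·TP/(2·TP+FP+FN)):
  joy: TP=72, FP=8+1+1+2+8=20, FN=2+0+4+2+2=10 → 144/174 = 0.8276
  sad: TP=23, FP=2+5+1+3+11=22, FN=8+9+1+8+5=31 → 46/99 = 0.4646
  anger: TP=45, FP=0+9+0+5+3=17, FN=1+5+4+4+6=20 → 90/127 = 0.7087
  fear: TP=54, FP=4+1+4+3+10=22, FN=1+1+0+0+1=3 → 108/133 = 0.8120
  surprise: TP=57, FP=2+8+4+0+10=24, FN=2+3+5+3+4=17 → 114/155 = 0.7355
  disgust: TP=40, FP=2+5+6+1+4=18, FN=8+11+3+10+10=42 → 80/140 = 0.5714
Macro-F1 score = mean = (0.8276 + 0.4646 + 0.7087 + 0.8120 + 0.7355 + 0.5714) / 6 = 0.687

0.687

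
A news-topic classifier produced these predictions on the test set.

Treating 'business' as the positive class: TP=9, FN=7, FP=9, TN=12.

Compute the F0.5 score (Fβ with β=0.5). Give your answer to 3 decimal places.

0.511

Fβ = (1+β²)·TP / ((1+β²)·TP + β²·FN + FP), with β²=1/4
= 1.25·9 / (1.25·9 + 0.25·7 + 9) = 0.511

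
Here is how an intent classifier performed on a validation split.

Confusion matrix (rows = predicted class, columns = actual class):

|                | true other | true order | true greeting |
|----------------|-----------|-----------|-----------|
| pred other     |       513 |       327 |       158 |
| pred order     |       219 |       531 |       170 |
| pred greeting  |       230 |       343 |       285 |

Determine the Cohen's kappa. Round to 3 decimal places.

Observed agreement pₒ = trace/N = 1329/2776 = 0.4787
Expected agreement pₑ = Σ (rowᵢ·colᵢ)/N² = (962·998 + 1201·920 + 613·858)/2776² = 0.3362
κ = (pₒ − pₑ)/(1 − pₑ) = (0.4787 − 0.3362)/(1 − 0.3362) = 0.215

0.215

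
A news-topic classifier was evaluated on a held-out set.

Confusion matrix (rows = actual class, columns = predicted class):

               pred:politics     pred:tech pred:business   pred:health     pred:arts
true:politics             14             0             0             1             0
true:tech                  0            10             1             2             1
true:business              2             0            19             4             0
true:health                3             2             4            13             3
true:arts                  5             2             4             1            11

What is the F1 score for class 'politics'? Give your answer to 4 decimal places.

0.7179

One-vs-rest for 'politics': TP = diagonal; FP = other classes predicted 'politics'; FN = 'politics' predicted as other.
F1 score = 2·TP/(2·TP+FP+FN).
politics: TP=14, FP=0+2+3+5=10, FN=0+0+1+0=1 → 28/39 = 0.71795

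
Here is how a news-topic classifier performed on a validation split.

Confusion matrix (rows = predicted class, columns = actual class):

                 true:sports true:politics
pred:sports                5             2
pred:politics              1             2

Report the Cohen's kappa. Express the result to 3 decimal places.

Observed agreement pₒ = trace/N = 7/10 = 0.7000
Expected agreement pₑ = Σ (rowᵢ·colᵢ)/N² = (6·7 + 4·3)/10² = 0.5400
κ = (pₒ − pₑ)/(1 − pₑ) = (0.7000 − 0.5400)/(1 − 0.5400) = 0.348

0.348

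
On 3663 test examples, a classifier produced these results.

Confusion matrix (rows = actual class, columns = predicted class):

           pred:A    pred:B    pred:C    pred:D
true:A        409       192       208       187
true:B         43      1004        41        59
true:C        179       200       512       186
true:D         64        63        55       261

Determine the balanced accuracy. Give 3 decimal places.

0.588

Balanced accuracy = mean of per-class recall.
  A: recall = 409/996 = 0.4106
  B: recall = 1004/1147 = 0.8753
  C: recall = 512/1077 = 0.4754
  D: recall = 261/443 = 0.5892
Mean = (0.4106 + 0.8753 + 0.4754 + 0.5892) / 4 = 0.588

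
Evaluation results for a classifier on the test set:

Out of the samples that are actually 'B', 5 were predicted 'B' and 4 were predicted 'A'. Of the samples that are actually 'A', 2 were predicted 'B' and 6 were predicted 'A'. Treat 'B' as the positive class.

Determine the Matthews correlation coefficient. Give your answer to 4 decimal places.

MCC = (TP·TN − FP·FN) / √((TP+FP)(TP+FN)(TN+FP)(TN+FN))
Numerator = 5·6 − 2·4 = 22
Denominator = √(7·9·8·10) = √5040 = 70.9930
MCC = 22 / 70.9930 = 0.3099

0.3099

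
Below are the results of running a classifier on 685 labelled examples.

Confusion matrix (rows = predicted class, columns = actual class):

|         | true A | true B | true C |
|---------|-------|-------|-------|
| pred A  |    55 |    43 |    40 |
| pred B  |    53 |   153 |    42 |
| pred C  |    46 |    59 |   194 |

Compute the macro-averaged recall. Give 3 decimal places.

0.553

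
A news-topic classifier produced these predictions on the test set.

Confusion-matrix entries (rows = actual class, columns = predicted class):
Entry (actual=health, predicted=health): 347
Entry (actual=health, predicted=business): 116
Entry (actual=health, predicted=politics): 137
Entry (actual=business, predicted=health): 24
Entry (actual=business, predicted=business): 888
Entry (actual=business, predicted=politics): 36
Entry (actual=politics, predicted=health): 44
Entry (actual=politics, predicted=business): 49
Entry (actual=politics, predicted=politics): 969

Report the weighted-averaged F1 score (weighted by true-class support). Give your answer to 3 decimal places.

Per-class F1 score (2·TP/(2·TP+FP+FN)):
  health: TP=347, FP=24+44=68, FN=116+137=253 → 694/1015 = 0.6837
  business: TP=888, FP=116+49=165, FN=24+36=60 → 1776/2001 = 0.8876
  politics: TP=969, FP=137+36=173, FN=44+49=93 → 1938/2204 = 0.8793
Weighted-F1 score = Σ (supportᵢ/N)·F1 scoreᵢ with N=2610: (600/2610)·0.6837 + (948/2610)·0.8876 + (1062/2610)·0.8793 = 0.837

0.837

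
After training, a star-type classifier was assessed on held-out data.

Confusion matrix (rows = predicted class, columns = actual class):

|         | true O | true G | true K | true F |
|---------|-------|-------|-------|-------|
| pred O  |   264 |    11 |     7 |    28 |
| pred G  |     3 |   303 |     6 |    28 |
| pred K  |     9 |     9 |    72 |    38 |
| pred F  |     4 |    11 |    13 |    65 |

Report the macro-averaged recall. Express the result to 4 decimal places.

Per-class recall (TP/(TP+FN)):
  O: TP=264, FN=3+9+4=16 → 264/280 = 0.94286
  G: TP=303, FN=11+9+11=31 → 303/334 = 0.90719
  K: TP=72, FN=7+6+13=26 → 72/98 = 0.73469
  F: TP=65, FN=28+28+38=94 → 65/159 = 0.40881
Macro-recall = mean = (0.94286 + 0.90719 + 0.73469 + 0.40881) / 4 = 0.7484

0.7484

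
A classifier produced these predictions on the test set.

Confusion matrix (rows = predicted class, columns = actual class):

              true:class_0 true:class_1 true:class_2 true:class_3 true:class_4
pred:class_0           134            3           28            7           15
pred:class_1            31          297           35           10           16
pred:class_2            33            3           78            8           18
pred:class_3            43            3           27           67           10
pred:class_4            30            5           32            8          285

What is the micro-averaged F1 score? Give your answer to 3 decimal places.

Micro-averaging pools counts across classes: ΣTP=861, ΣFP=365, ΣFN=365.
Micro-F1 score = 2·TP/(2·TP+FP+FN) on pooled counts = 0.702 (equals overall accuracy in single-label multiclass).

0.702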